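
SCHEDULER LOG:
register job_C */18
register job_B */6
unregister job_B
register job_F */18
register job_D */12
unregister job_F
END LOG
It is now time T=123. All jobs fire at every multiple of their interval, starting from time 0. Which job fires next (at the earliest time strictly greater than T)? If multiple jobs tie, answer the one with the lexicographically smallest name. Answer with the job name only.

Op 1: register job_C */18 -> active={job_C:*/18}
Op 2: register job_B */6 -> active={job_B:*/6, job_C:*/18}
Op 3: unregister job_B -> active={job_C:*/18}
Op 4: register job_F */18 -> active={job_C:*/18, job_F:*/18}
Op 5: register job_D */12 -> active={job_C:*/18, job_D:*/12, job_F:*/18}
Op 6: unregister job_F -> active={job_C:*/18, job_D:*/12}
  job_C: interval 18, next fire after T=123 is 126
  job_D: interval 12, next fire after T=123 is 132
Earliest = 126, winner (lex tiebreak) = job_C

Answer: job_C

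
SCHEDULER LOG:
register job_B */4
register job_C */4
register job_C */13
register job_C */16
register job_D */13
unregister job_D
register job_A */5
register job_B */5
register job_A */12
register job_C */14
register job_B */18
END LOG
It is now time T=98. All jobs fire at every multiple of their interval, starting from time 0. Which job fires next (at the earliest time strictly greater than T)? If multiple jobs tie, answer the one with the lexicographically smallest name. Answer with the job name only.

Op 1: register job_B */4 -> active={job_B:*/4}
Op 2: register job_C */4 -> active={job_B:*/4, job_C:*/4}
Op 3: register job_C */13 -> active={job_B:*/4, job_C:*/13}
Op 4: register job_C */16 -> active={job_B:*/4, job_C:*/16}
Op 5: register job_D */13 -> active={job_B:*/4, job_C:*/16, job_D:*/13}
Op 6: unregister job_D -> active={job_B:*/4, job_C:*/16}
Op 7: register job_A */5 -> active={job_A:*/5, job_B:*/4, job_C:*/16}
Op 8: register job_B */5 -> active={job_A:*/5, job_B:*/5, job_C:*/16}
Op 9: register job_A */12 -> active={job_A:*/12, job_B:*/5, job_C:*/16}
Op 10: register job_C */14 -> active={job_A:*/12, job_B:*/5, job_C:*/14}
Op 11: register job_B */18 -> active={job_A:*/12, job_B:*/18, job_C:*/14}
  job_A: interval 12, next fire after T=98 is 108
  job_B: interval 18, next fire after T=98 is 108
  job_C: interval 14, next fire after T=98 is 112
Earliest = 108, winner (lex tiebreak) = job_A

Answer: job_A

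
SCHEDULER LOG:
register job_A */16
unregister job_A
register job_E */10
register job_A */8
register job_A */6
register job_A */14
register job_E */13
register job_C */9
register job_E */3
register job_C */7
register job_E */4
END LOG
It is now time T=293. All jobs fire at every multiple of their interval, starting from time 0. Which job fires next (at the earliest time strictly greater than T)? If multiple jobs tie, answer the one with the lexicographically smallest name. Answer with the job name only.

Op 1: register job_A */16 -> active={job_A:*/16}
Op 2: unregister job_A -> active={}
Op 3: register job_E */10 -> active={job_E:*/10}
Op 4: register job_A */8 -> active={job_A:*/8, job_E:*/10}
Op 5: register job_A */6 -> active={job_A:*/6, job_E:*/10}
Op 6: register job_A */14 -> active={job_A:*/14, job_E:*/10}
Op 7: register job_E */13 -> active={job_A:*/14, job_E:*/13}
Op 8: register job_C */9 -> active={job_A:*/14, job_C:*/9, job_E:*/13}
Op 9: register job_E */3 -> active={job_A:*/14, job_C:*/9, job_E:*/3}
Op 10: register job_C */7 -> active={job_A:*/14, job_C:*/7, job_E:*/3}
Op 11: register job_E */4 -> active={job_A:*/14, job_C:*/7, job_E:*/4}
  job_A: interval 14, next fire after T=293 is 294
  job_C: interval 7, next fire after T=293 is 294
  job_E: interval 4, next fire after T=293 is 296
Earliest = 294, winner (lex tiebreak) = job_A

Answer: job_A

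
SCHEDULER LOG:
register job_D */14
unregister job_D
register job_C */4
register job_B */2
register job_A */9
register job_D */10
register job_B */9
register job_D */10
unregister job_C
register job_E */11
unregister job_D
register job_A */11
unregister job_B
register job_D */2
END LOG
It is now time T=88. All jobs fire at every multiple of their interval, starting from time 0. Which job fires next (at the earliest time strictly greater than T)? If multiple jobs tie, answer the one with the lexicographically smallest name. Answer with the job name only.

Op 1: register job_D */14 -> active={job_D:*/14}
Op 2: unregister job_D -> active={}
Op 3: register job_C */4 -> active={job_C:*/4}
Op 4: register job_B */2 -> active={job_B:*/2, job_C:*/4}
Op 5: register job_A */9 -> active={job_A:*/9, job_B:*/2, job_C:*/4}
Op 6: register job_D */10 -> active={job_A:*/9, job_B:*/2, job_C:*/4, job_D:*/10}
Op 7: register job_B */9 -> active={job_A:*/9, job_B:*/9, job_C:*/4, job_D:*/10}
Op 8: register job_D */10 -> active={job_A:*/9, job_B:*/9, job_C:*/4, job_D:*/10}
Op 9: unregister job_C -> active={job_A:*/9, job_B:*/9, job_D:*/10}
Op 10: register job_E */11 -> active={job_A:*/9, job_B:*/9, job_D:*/10, job_E:*/11}
Op 11: unregister job_D -> active={job_A:*/9, job_B:*/9, job_E:*/11}
Op 12: register job_A */11 -> active={job_A:*/11, job_B:*/9, job_E:*/11}
Op 13: unregister job_B -> active={job_A:*/11, job_E:*/11}
Op 14: register job_D */2 -> active={job_A:*/11, job_D:*/2, job_E:*/11}
  job_A: interval 11, next fire after T=88 is 99
  job_D: interval 2, next fire after T=88 is 90
  job_E: interval 11, next fire after T=88 is 99
Earliest = 90, winner (lex tiebreak) = job_D

Answer: job_D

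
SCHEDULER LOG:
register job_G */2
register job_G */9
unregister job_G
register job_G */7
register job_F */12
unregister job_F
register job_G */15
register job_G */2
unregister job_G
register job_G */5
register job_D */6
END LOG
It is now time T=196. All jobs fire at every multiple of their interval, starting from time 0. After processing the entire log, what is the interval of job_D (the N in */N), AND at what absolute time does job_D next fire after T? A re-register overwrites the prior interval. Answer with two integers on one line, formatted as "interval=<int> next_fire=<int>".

Op 1: register job_G */2 -> active={job_G:*/2}
Op 2: register job_G */9 -> active={job_G:*/9}
Op 3: unregister job_G -> active={}
Op 4: register job_G */7 -> active={job_G:*/7}
Op 5: register job_F */12 -> active={job_F:*/12, job_G:*/7}
Op 6: unregister job_F -> active={job_G:*/7}
Op 7: register job_G */15 -> active={job_G:*/15}
Op 8: register job_G */2 -> active={job_G:*/2}
Op 9: unregister job_G -> active={}
Op 10: register job_G */5 -> active={job_G:*/5}
Op 11: register job_D */6 -> active={job_D:*/6, job_G:*/5}
Final interval of job_D = 6
Next fire of job_D after T=196: (196//6+1)*6 = 198

Answer: interval=6 next_fire=198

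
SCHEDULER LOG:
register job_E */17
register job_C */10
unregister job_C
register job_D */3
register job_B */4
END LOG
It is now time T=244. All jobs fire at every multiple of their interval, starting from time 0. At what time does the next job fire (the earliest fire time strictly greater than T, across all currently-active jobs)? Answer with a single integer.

Answer: 246

Derivation:
Op 1: register job_E */17 -> active={job_E:*/17}
Op 2: register job_C */10 -> active={job_C:*/10, job_E:*/17}
Op 3: unregister job_C -> active={job_E:*/17}
Op 4: register job_D */3 -> active={job_D:*/3, job_E:*/17}
Op 5: register job_B */4 -> active={job_B:*/4, job_D:*/3, job_E:*/17}
  job_B: interval 4, next fire after T=244 is 248
  job_D: interval 3, next fire after T=244 is 246
  job_E: interval 17, next fire after T=244 is 255
Earliest fire time = 246 (job job_D)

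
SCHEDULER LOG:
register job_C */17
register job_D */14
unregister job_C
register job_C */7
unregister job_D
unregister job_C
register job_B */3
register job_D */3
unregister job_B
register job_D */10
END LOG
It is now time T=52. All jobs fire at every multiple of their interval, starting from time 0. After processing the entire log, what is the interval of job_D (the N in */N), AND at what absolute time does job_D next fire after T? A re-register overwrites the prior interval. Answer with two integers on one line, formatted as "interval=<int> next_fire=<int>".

Answer: interval=10 next_fire=60

Derivation:
Op 1: register job_C */17 -> active={job_C:*/17}
Op 2: register job_D */14 -> active={job_C:*/17, job_D:*/14}
Op 3: unregister job_C -> active={job_D:*/14}
Op 4: register job_C */7 -> active={job_C:*/7, job_D:*/14}
Op 5: unregister job_D -> active={job_C:*/7}
Op 6: unregister job_C -> active={}
Op 7: register job_B */3 -> active={job_B:*/3}
Op 8: register job_D */3 -> active={job_B:*/3, job_D:*/3}
Op 9: unregister job_B -> active={job_D:*/3}
Op 10: register job_D */10 -> active={job_D:*/10}
Final interval of job_D = 10
Next fire of job_D after T=52: (52//10+1)*10 = 60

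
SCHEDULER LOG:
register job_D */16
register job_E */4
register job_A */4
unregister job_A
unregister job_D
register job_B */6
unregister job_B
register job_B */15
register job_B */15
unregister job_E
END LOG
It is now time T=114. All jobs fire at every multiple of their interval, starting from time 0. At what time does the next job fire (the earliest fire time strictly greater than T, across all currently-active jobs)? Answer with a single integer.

Answer: 120

Derivation:
Op 1: register job_D */16 -> active={job_D:*/16}
Op 2: register job_E */4 -> active={job_D:*/16, job_E:*/4}
Op 3: register job_A */4 -> active={job_A:*/4, job_D:*/16, job_E:*/4}
Op 4: unregister job_A -> active={job_D:*/16, job_E:*/4}
Op 5: unregister job_D -> active={job_E:*/4}
Op 6: register job_B */6 -> active={job_B:*/6, job_E:*/4}
Op 7: unregister job_B -> active={job_E:*/4}
Op 8: register job_B */15 -> active={job_B:*/15, job_E:*/4}
Op 9: register job_B */15 -> active={job_B:*/15, job_E:*/4}
Op 10: unregister job_E -> active={job_B:*/15}
  job_B: interval 15, next fire after T=114 is 120
Earliest fire time = 120 (job job_B)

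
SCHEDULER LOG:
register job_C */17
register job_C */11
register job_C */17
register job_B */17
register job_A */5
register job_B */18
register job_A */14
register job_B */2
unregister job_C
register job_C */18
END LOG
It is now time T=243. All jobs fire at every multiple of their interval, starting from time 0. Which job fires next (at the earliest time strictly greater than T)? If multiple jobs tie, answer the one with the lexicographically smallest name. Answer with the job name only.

Answer: job_B

Derivation:
Op 1: register job_C */17 -> active={job_C:*/17}
Op 2: register job_C */11 -> active={job_C:*/11}
Op 3: register job_C */17 -> active={job_C:*/17}
Op 4: register job_B */17 -> active={job_B:*/17, job_C:*/17}
Op 5: register job_A */5 -> active={job_A:*/5, job_B:*/17, job_C:*/17}
Op 6: register job_B */18 -> active={job_A:*/5, job_B:*/18, job_C:*/17}
Op 7: register job_A */14 -> active={job_A:*/14, job_B:*/18, job_C:*/17}
Op 8: register job_B */2 -> active={job_A:*/14, job_B:*/2, job_C:*/17}
Op 9: unregister job_C -> active={job_A:*/14, job_B:*/2}
Op 10: register job_C */18 -> active={job_A:*/14, job_B:*/2, job_C:*/18}
  job_A: interval 14, next fire after T=243 is 252
  job_B: interval 2, next fire after T=243 is 244
  job_C: interval 18, next fire after T=243 is 252
Earliest = 244, winner (lex tiebreak) = job_B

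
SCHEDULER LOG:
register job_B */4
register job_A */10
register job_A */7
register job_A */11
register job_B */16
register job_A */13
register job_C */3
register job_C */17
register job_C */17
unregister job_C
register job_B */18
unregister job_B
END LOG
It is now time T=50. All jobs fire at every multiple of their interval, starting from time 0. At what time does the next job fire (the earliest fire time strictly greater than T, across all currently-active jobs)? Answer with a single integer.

Answer: 52

Derivation:
Op 1: register job_B */4 -> active={job_B:*/4}
Op 2: register job_A */10 -> active={job_A:*/10, job_B:*/4}
Op 3: register job_A */7 -> active={job_A:*/7, job_B:*/4}
Op 4: register job_A */11 -> active={job_A:*/11, job_B:*/4}
Op 5: register job_B */16 -> active={job_A:*/11, job_B:*/16}
Op 6: register job_A */13 -> active={job_A:*/13, job_B:*/16}
Op 7: register job_C */3 -> active={job_A:*/13, job_B:*/16, job_C:*/3}
Op 8: register job_C */17 -> active={job_A:*/13, job_B:*/16, job_C:*/17}
Op 9: register job_C */17 -> active={job_A:*/13, job_B:*/16, job_C:*/17}
Op 10: unregister job_C -> active={job_A:*/13, job_B:*/16}
Op 11: register job_B */18 -> active={job_A:*/13, job_B:*/18}
Op 12: unregister job_B -> active={job_A:*/13}
  job_A: interval 13, next fire after T=50 is 52
Earliest fire time = 52 (job job_A)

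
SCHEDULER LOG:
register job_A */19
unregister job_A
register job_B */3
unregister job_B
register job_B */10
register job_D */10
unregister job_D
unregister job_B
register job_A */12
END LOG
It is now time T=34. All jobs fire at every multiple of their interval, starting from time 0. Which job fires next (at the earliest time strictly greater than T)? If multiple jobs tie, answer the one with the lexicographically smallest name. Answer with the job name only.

Answer: job_A

Derivation:
Op 1: register job_A */19 -> active={job_A:*/19}
Op 2: unregister job_A -> active={}
Op 3: register job_B */3 -> active={job_B:*/3}
Op 4: unregister job_B -> active={}
Op 5: register job_B */10 -> active={job_B:*/10}
Op 6: register job_D */10 -> active={job_B:*/10, job_D:*/10}
Op 7: unregister job_D -> active={job_B:*/10}
Op 8: unregister job_B -> active={}
Op 9: register job_A */12 -> active={job_A:*/12}
  job_A: interval 12, next fire after T=34 is 36
Earliest = 36, winner (lex tiebreak) = job_A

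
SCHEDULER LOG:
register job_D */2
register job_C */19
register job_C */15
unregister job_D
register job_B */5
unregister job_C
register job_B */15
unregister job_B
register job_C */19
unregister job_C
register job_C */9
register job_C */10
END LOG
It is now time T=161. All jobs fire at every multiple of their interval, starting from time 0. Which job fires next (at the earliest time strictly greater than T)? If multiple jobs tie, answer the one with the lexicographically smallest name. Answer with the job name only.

Answer: job_C

Derivation:
Op 1: register job_D */2 -> active={job_D:*/2}
Op 2: register job_C */19 -> active={job_C:*/19, job_D:*/2}
Op 3: register job_C */15 -> active={job_C:*/15, job_D:*/2}
Op 4: unregister job_D -> active={job_C:*/15}
Op 5: register job_B */5 -> active={job_B:*/5, job_C:*/15}
Op 6: unregister job_C -> active={job_B:*/5}
Op 7: register job_B */15 -> active={job_B:*/15}
Op 8: unregister job_B -> active={}
Op 9: register job_C */19 -> active={job_C:*/19}
Op 10: unregister job_C -> active={}
Op 11: register job_C */9 -> active={job_C:*/9}
Op 12: register job_C */10 -> active={job_C:*/10}
  job_C: interval 10, next fire after T=161 is 170
Earliest = 170, winner (lex tiebreak) = job_C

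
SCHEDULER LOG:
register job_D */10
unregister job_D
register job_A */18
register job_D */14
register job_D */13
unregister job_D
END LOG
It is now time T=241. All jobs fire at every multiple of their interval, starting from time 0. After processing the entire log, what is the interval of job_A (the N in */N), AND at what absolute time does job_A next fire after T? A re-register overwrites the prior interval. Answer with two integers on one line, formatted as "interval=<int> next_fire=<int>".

Op 1: register job_D */10 -> active={job_D:*/10}
Op 2: unregister job_D -> active={}
Op 3: register job_A */18 -> active={job_A:*/18}
Op 4: register job_D */14 -> active={job_A:*/18, job_D:*/14}
Op 5: register job_D */13 -> active={job_A:*/18, job_D:*/13}
Op 6: unregister job_D -> active={job_A:*/18}
Final interval of job_A = 18
Next fire of job_A after T=241: (241//18+1)*18 = 252

Answer: interval=18 next_fire=252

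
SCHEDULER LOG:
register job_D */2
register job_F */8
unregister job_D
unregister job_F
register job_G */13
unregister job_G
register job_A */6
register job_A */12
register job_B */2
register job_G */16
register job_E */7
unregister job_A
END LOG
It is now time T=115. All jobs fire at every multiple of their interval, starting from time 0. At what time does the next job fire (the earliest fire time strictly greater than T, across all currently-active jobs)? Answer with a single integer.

Answer: 116

Derivation:
Op 1: register job_D */2 -> active={job_D:*/2}
Op 2: register job_F */8 -> active={job_D:*/2, job_F:*/8}
Op 3: unregister job_D -> active={job_F:*/8}
Op 4: unregister job_F -> active={}
Op 5: register job_G */13 -> active={job_G:*/13}
Op 6: unregister job_G -> active={}
Op 7: register job_A */6 -> active={job_A:*/6}
Op 8: register job_A */12 -> active={job_A:*/12}
Op 9: register job_B */2 -> active={job_A:*/12, job_B:*/2}
Op 10: register job_G */16 -> active={job_A:*/12, job_B:*/2, job_G:*/16}
Op 11: register job_E */7 -> active={job_A:*/12, job_B:*/2, job_E:*/7, job_G:*/16}
Op 12: unregister job_A -> active={job_B:*/2, job_E:*/7, job_G:*/16}
  job_B: interval 2, next fire after T=115 is 116
  job_E: interval 7, next fire after T=115 is 119
  job_G: interval 16, next fire after T=115 is 128
Earliest fire time = 116 (job job_B)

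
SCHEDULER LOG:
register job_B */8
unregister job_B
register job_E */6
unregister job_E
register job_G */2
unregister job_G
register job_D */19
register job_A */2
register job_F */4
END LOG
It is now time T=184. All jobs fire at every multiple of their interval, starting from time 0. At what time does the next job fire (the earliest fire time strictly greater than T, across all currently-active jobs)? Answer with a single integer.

Op 1: register job_B */8 -> active={job_B:*/8}
Op 2: unregister job_B -> active={}
Op 3: register job_E */6 -> active={job_E:*/6}
Op 4: unregister job_E -> active={}
Op 5: register job_G */2 -> active={job_G:*/2}
Op 6: unregister job_G -> active={}
Op 7: register job_D */19 -> active={job_D:*/19}
Op 8: register job_A */2 -> active={job_A:*/2, job_D:*/19}
Op 9: register job_F */4 -> active={job_A:*/2, job_D:*/19, job_F:*/4}
  job_A: interval 2, next fire after T=184 is 186
  job_D: interval 19, next fire after T=184 is 190
  job_F: interval 4, next fire after T=184 is 188
Earliest fire time = 186 (job job_A)

Answer: 186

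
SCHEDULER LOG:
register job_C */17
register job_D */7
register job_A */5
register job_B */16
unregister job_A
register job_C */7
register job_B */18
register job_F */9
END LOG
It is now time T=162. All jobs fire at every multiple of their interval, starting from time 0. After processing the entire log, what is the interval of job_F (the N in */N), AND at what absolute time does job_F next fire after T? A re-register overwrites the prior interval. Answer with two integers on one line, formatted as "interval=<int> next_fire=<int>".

Op 1: register job_C */17 -> active={job_C:*/17}
Op 2: register job_D */7 -> active={job_C:*/17, job_D:*/7}
Op 3: register job_A */5 -> active={job_A:*/5, job_C:*/17, job_D:*/7}
Op 4: register job_B */16 -> active={job_A:*/5, job_B:*/16, job_C:*/17, job_D:*/7}
Op 5: unregister job_A -> active={job_B:*/16, job_C:*/17, job_D:*/7}
Op 6: register job_C */7 -> active={job_B:*/16, job_C:*/7, job_D:*/7}
Op 7: register job_B */18 -> active={job_B:*/18, job_C:*/7, job_D:*/7}
Op 8: register job_F */9 -> active={job_B:*/18, job_C:*/7, job_D:*/7, job_F:*/9}
Final interval of job_F = 9
Next fire of job_F after T=162: (162//9+1)*9 = 171

Answer: interval=9 next_fire=171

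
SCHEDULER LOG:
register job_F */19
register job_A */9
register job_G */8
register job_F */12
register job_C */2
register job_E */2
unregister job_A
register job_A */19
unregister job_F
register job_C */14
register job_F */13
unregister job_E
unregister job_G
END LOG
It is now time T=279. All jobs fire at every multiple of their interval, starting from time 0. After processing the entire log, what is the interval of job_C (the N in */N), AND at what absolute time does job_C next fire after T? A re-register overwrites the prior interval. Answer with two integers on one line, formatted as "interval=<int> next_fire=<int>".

Op 1: register job_F */19 -> active={job_F:*/19}
Op 2: register job_A */9 -> active={job_A:*/9, job_F:*/19}
Op 3: register job_G */8 -> active={job_A:*/9, job_F:*/19, job_G:*/8}
Op 4: register job_F */12 -> active={job_A:*/9, job_F:*/12, job_G:*/8}
Op 5: register job_C */2 -> active={job_A:*/9, job_C:*/2, job_F:*/12, job_G:*/8}
Op 6: register job_E */2 -> active={job_A:*/9, job_C:*/2, job_E:*/2, job_F:*/12, job_G:*/8}
Op 7: unregister job_A -> active={job_C:*/2, job_E:*/2, job_F:*/12, job_G:*/8}
Op 8: register job_A */19 -> active={job_A:*/19, job_C:*/2, job_E:*/2, job_F:*/12, job_G:*/8}
Op 9: unregister job_F -> active={job_A:*/19, job_C:*/2, job_E:*/2, job_G:*/8}
Op 10: register job_C */14 -> active={job_A:*/19, job_C:*/14, job_E:*/2, job_G:*/8}
Op 11: register job_F */13 -> active={job_A:*/19, job_C:*/14, job_E:*/2, job_F:*/13, job_G:*/8}
Op 12: unregister job_E -> active={job_A:*/19, job_C:*/14, job_F:*/13, job_G:*/8}
Op 13: unregister job_G -> active={job_A:*/19, job_C:*/14, job_F:*/13}
Final interval of job_C = 14
Next fire of job_C after T=279: (279//14+1)*14 = 280

Answer: interval=14 next_fire=280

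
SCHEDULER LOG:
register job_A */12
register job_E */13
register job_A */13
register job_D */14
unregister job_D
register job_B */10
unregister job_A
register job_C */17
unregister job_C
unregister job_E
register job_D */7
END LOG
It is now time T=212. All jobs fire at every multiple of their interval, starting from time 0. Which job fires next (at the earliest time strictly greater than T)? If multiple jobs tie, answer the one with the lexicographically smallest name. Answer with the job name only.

Answer: job_D

Derivation:
Op 1: register job_A */12 -> active={job_A:*/12}
Op 2: register job_E */13 -> active={job_A:*/12, job_E:*/13}
Op 3: register job_A */13 -> active={job_A:*/13, job_E:*/13}
Op 4: register job_D */14 -> active={job_A:*/13, job_D:*/14, job_E:*/13}
Op 5: unregister job_D -> active={job_A:*/13, job_E:*/13}
Op 6: register job_B */10 -> active={job_A:*/13, job_B:*/10, job_E:*/13}
Op 7: unregister job_A -> active={job_B:*/10, job_E:*/13}
Op 8: register job_C */17 -> active={job_B:*/10, job_C:*/17, job_E:*/13}
Op 9: unregister job_C -> active={job_B:*/10, job_E:*/13}
Op 10: unregister job_E -> active={job_B:*/10}
Op 11: register job_D */7 -> active={job_B:*/10, job_D:*/7}
  job_B: interval 10, next fire after T=212 is 220
  job_D: interval 7, next fire after T=212 is 217
Earliest = 217, winner (lex tiebreak) = job_D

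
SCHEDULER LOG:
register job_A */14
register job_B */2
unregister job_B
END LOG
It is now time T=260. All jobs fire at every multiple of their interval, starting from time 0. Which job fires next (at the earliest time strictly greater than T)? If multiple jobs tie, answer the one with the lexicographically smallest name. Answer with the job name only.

Op 1: register job_A */14 -> active={job_A:*/14}
Op 2: register job_B */2 -> active={job_A:*/14, job_B:*/2}
Op 3: unregister job_B -> active={job_A:*/14}
  job_A: interval 14, next fire after T=260 is 266
Earliest = 266, winner (lex tiebreak) = job_A

Answer: job_A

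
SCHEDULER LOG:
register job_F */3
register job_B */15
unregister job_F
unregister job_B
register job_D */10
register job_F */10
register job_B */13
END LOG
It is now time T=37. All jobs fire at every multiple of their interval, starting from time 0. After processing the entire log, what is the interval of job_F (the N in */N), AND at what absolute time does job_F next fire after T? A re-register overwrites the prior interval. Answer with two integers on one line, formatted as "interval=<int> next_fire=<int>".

Answer: interval=10 next_fire=40

Derivation:
Op 1: register job_F */3 -> active={job_F:*/3}
Op 2: register job_B */15 -> active={job_B:*/15, job_F:*/3}
Op 3: unregister job_F -> active={job_B:*/15}
Op 4: unregister job_B -> active={}
Op 5: register job_D */10 -> active={job_D:*/10}
Op 6: register job_F */10 -> active={job_D:*/10, job_F:*/10}
Op 7: register job_B */13 -> active={job_B:*/13, job_D:*/10, job_F:*/10}
Final interval of job_F = 10
Next fire of job_F after T=37: (37//10+1)*10 = 40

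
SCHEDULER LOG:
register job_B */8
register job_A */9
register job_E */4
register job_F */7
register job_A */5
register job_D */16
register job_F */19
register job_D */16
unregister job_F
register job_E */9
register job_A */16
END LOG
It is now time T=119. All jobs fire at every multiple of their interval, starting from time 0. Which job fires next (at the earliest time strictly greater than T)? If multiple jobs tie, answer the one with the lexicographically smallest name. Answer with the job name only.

Answer: job_B

Derivation:
Op 1: register job_B */8 -> active={job_B:*/8}
Op 2: register job_A */9 -> active={job_A:*/9, job_B:*/8}
Op 3: register job_E */4 -> active={job_A:*/9, job_B:*/8, job_E:*/4}
Op 4: register job_F */7 -> active={job_A:*/9, job_B:*/8, job_E:*/4, job_F:*/7}
Op 5: register job_A */5 -> active={job_A:*/5, job_B:*/8, job_E:*/4, job_F:*/7}
Op 6: register job_D */16 -> active={job_A:*/5, job_B:*/8, job_D:*/16, job_E:*/4, job_F:*/7}
Op 7: register job_F */19 -> active={job_A:*/5, job_B:*/8, job_D:*/16, job_E:*/4, job_F:*/19}
Op 8: register job_D */16 -> active={job_A:*/5, job_B:*/8, job_D:*/16, job_E:*/4, job_F:*/19}
Op 9: unregister job_F -> active={job_A:*/5, job_B:*/8, job_D:*/16, job_E:*/4}
Op 10: register job_E */9 -> active={job_A:*/5, job_B:*/8, job_D:*/16, job_E:*/9}
Op 11: register job_A */16 -> active={job_A:*/16, job_B:*/8, job_D:*/16, job_E:*/9}
  job_A: interval 16, next fire after T=119 is 128
  job_B: interval 8, next fire after T=119 is 120
  job_D: interval 16, next fire after T=119 is 128
  job_E: interval 9, next fire after T=119 is 126
Earliest = 120, winner (lex tiebreak) = job_B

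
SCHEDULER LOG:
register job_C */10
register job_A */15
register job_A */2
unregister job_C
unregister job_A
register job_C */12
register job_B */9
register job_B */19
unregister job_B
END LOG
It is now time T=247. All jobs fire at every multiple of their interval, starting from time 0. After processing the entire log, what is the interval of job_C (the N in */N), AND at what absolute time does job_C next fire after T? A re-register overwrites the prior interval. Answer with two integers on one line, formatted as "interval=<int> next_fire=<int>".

Answer: interval=12 next_fire=252

Derivation:
Op 1: register job_C */10 -> active={job_C:*/10}
Op 2: register job_A */15 -> active={job_A:*/15, job_C:*/10}
Op 3: register job_A */2 -> active={job_A:*/2, job_C:*/10}
Op 4: unregister job_C -> active={job_A:*/2}
Op 5: unregister job_A -> active={}
Op 6: register job_C */12 -> active={job_C:*/12}
Op 7: register job_B */9 -> active={job_B:*/9, job_C:*/12}
Op 8: register job_B */19 -> active={job_B:*/19, job_C:*/12}
Op 9: unregister job_B -> active={job_C:*/12}
Final interval of job_C = 12
Next fire of job_C after T=247: (247//12+1)*12 = 252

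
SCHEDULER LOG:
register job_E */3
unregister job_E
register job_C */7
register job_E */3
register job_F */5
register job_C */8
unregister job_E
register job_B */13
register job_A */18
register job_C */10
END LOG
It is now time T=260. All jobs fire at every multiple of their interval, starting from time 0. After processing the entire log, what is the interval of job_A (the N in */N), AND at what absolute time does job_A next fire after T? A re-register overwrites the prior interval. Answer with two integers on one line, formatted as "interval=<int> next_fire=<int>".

Op 1: register job_E */3 -> active={job_E:*/3}
Op 2: unregister job_E -> active={}
Op 3: register job_C */7 -> active={job_C:*/7}
Op 4: register job_E */3 -> active={job_C:*/7, job_E:*/3}
Op 5: register job_F */5 -> active={job_C:*/7, job_E:*/3, job_F:*/5}
Op 6: register job_C */8 -> active={job_C:*/8, job_E:*/3, job_F:*/5}
Op 7: unregister job_E -> active={job_C:*/8, job_F:*/5}
Op 8: register job_B */13 -> active={job_B:*/13, job_C:*/8, job_F:*/5}
Op 9: register job_A */18 -> active={job_A:*/18, job_B:*/13, job_C:*/8, job_F:*/5}
Op 10: register job_C */10 -> active={job_A:*/18, job_B:*/13, job_C:*/10, job_F:*/5}
Final interval of job_A = 18
Next fire of job_A after T=260: (260//18+1)*18 = 270

Answer: interval=18 next_fire=270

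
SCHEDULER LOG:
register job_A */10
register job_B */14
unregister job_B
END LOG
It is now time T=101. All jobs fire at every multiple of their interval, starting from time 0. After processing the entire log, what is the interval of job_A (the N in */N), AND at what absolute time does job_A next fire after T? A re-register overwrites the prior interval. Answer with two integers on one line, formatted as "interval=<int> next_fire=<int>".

Answer: interval=10 next_fire=110

Derivation:
Op 1: register job_A */10 -> active={job_A:*/10}
Op 2: register job_B */14 -> active={job_A:*/10, job_B:*/14}
Op 3: unregister job_B -> active={job_A:*/10}
Final interval of job_A = 10
Next fire of job_A after T=101: (101//10+1)*10 = 110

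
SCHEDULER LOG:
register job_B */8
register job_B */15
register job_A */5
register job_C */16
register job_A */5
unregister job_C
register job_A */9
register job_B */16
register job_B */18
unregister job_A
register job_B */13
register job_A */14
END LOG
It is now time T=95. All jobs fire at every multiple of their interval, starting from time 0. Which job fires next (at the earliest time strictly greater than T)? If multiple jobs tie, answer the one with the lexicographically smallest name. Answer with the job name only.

Op 1: register job_B */8 -> active={job_B:*/8}
Op 2: register job_B */15 -> active={job_B:*/15}
Op 3: register job_A */5 -> active={job_A:*/5, job_B:*/15}
Op 4: register job_C */16 -> active={job_A:*/5, job_B:*/15, job_C:*/16}
Op 5: register job_A */5 -> active={job_A:*/5, job_B:*/15, job_C:*/16}
Op 6: unregister job_C -> active={job_A:*/5, job_B:*/15}
Op 7: register job_A */9 -> active={job_A:*/9, job_B:*/15}
Op 8: register job_B */16 -> active={job_A:*/9, job_B:*/16}
Op 9: register job_B */18 -> active={job_A:*/9, job_B:*/18}
Op 10: unregister job_A -> active={job_B:*/18}
Op 11: register job_B */13 -> active={job_B:*/13}
Op 12: register job_A */14 -> active={job_A:*/14, job_B:*/13}
  job_A: interval 14, next fire after T=95 is 98
  job_B: interval 13, next fire after T=95 is 104
Earliest = 98, winner (lex tiebreak) = job_A

Answer: job_A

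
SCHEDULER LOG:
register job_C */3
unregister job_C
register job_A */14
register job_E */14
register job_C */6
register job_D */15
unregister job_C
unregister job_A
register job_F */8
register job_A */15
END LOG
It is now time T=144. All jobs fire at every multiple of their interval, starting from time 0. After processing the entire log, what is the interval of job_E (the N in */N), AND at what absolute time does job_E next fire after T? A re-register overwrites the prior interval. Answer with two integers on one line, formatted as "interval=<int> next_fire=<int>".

Answer: interval=14 next_fire=154

Derivation:
Op 1: register job_C */3 -> active={job_C:*/3}
Op 2: unregister job_C -> active={}
Op 3: register job_A */14 -> active={job_A:*/14}
Op 4: register job_E */14 -> active={job_A:*/14, job_E:*/14}
Op 5: register job_C */6 -> active={job_A:*/14, job_C:*/6, job_E:*/14}
Op 6: register job_D */15 -> active={job_A:*/14, job_C:*/6, job_D:*/15, job_E:*/14}
Op 7: unregister job_C -> active={job_A:*/14, job_D:*/15, job_E:*/14}
Op 8: unregister job_A -> active={job_D:*/15, job_E:*/14}
Op 9: register job_F */8 -> active={job_D:*/15, job_E:*/14, job_F:*/8}
Op 10: register job_A */15 -> active={job_A:*/15, job_D:*/15, job_E:*/14, job_F:*/8}
Final interval of job_E = 14
Next fire of job_E after T=144: (144//14+1)*14 = 154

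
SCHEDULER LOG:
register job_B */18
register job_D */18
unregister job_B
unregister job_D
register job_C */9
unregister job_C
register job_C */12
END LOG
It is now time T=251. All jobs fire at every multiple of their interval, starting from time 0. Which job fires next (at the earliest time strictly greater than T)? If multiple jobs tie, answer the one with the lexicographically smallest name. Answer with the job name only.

Op 1: register job_B */18 -> active={job_B:*/18}
Op 2: register job_D */18 -> active={job_B:*/18, job_D:*/18}
Op 3: unregister job_B -> active={job_D:*/18}
Op 4: unregister job_D -> active={}
Op 5: register job_C */9 -> active={job_C:*/9}
Op 6: unregister job_C -> active={}
Op 7: register job_C */12 -> active={job_C:*/12}
  job_C: interval 12, next fire after T=251 is 252
Earliest = 252, winner (lex tiebreak) = job_C

Answer: job_C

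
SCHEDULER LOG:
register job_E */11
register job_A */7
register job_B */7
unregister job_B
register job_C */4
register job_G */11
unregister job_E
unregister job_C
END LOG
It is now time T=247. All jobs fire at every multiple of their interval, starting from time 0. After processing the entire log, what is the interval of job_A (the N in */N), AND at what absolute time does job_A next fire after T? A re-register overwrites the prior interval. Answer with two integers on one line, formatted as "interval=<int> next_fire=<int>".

Answer: interval=7 next_fire=252

Derivation:
Op 1: register job_E */11 -> active={job_E:*/11}
Op 2: register job_A */7 -> active={job_A:*/7, job_E:*/11}
Op 3: register job_B */7 -> active={job_A:*/7, job_B:*/7, job_E:*/11}
Op 4: unregister job_B -> active={job_A:*/7, job_E:*/11}
Op 5: register job_C */4 -> active={job_A:*/7, job_C:*/4, job_E:*/11}
Op 6: register job_G */11 -> active={job_A:*/7, job_C:*/4, job_E:*/11, job_G:*/11}
Op 7: unregister job_E -> active={job_A:*/7, job_C:*/4, job_G:*/11}
Op 8: unregister job_C -> active={job_A:*/7, job_G:*/11}
Final interval of job_A = 7
Next fire of job_A after T=247: (247//7+1)*7 = 252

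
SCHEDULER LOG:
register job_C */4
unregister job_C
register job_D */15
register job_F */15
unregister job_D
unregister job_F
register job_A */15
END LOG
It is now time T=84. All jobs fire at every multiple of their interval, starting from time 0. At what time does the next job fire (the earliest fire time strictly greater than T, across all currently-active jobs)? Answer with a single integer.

Answer: 90

Derivation:
Op 1: register job_C */4 -> active={job_C:*/4}
Op 2: unregister job_C -> active={}
Op 3: register job_D */15 -> active={job_D:*/15}
Op 4: register job_F */15 -> active={job_D:*/15, job_F:*/15}
Op 5: unregister job_D -> active={job_F:*/15}
Op 6: unregister job_F -> active={}
Op 7: register job_A */15 -> active={job_A:*/15}
  job_A: interval 15, next fire after T=84 is 90
Earliest fire time = 90 (job job_A)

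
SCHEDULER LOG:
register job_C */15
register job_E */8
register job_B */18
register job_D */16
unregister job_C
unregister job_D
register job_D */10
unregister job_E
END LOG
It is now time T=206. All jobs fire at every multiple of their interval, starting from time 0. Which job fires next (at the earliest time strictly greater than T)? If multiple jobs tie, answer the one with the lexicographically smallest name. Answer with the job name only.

Answer: job_D

Derivation:
Op 1: register job_C */15 -> active={job_C:*/15}
Op 2: register job_E */8 -> active={job_C:*/15, job_E:*/8}
Op 3: register job_B */18 -> active={job_B:*/18, job_C:*/15, job_E:*/8}
Op 4: register job_D */16 -> active={job_B:*/18, job_C:*/15, job_D:*/16, job_E:*/8}
Op 5: unregister job_C -> active={job_B:*/18, job_D:*/16, job_E:*/8}
Op 6: unregister job_D -> active={job_B:*/18, job_E:*/8}
Op 7: register job_D */10 -> active={job_B:*/18, job_D:*/10, job_E:*/8}
Op 8: unregister job_E -> active={job_B:*/18, job_D:*/10}
  job_B: interval 18, next fire after T=206 is 216
  job_D: interval 10, next fire after T=206 is 210
Earliest = 210, winner (lex tiebreak) = job_D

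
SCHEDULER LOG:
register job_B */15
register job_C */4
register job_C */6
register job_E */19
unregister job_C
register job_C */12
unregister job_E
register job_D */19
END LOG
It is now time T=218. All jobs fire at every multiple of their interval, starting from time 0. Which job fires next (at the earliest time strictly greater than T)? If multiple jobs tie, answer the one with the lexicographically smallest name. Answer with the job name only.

Answer: job_B

Derivation:
Op 1: register job_B */15 -> active={job_B:*/15}
Op 2: register job_C */4 -> active={job_B:*/15, job_C:*/4}
Op 3: register job_C */6 -> active={job_B:*/15, job_C:*/6}
Op 4: register job_E */19 -> active={job_B:*/15, job_C:*/6, job_E:*/19}
Op 5: unregister job_C -> active={job_B:*/15, job_E:*/19}
Op 6: register job_C */12 -> active={job_B:*/15, job_C:*/12, job_E:*/19}
Op 7: unregister job_E -> active={job_B:*/15, job_C:*/12}
Op 8: register job_D */19 -> active={job_B:*/15, job_C:*/12, job_D:*/19}
  job_B: interval 15, next fire after T=218 is 225
  job_C: interval 12, next fire after T=218 is 228
  job_D: interval 19, next fire after T=218 is 228
Earliest = 225, winner (lex tiebreak) = job_B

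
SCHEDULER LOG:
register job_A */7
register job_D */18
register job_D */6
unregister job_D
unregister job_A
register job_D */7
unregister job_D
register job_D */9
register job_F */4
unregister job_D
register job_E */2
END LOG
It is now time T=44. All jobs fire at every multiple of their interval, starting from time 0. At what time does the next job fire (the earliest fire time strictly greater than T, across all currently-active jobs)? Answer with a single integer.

Answer: 46

Derivation:
Op 1: register job_A */7 -> active={job_A:*/7}
Op 2: register job_D */18 -> active={job_A:*/7, job_D:*/18}
Op 3: register job_D */6 -> active={job_A:*/7, job_D:*/6}
Op 4: unregister job_D -> active={job_A:*/7}
Op 5: unregister job_A -> active={}
Op 6: register job_D */7 -> active={job_D:*/7}
Op 7: unregister job_D -> active={}
Op 8: register job_D */9 -> active={job_D:*/9}
Op 9: register job_F */4 -> active={job_D:*/9, job_F:*/4}
Op 10: unregister job_D -> active={job_F:*/4}
Op 11: register job_E */2 -> active={job_E:*/2, job_F:*/4}
  job_E: interval 2, next fire after T=44 is 46
  job_F: interval 4, next fire after T=44 is 48
Earliest fire time = 46 (job job_E)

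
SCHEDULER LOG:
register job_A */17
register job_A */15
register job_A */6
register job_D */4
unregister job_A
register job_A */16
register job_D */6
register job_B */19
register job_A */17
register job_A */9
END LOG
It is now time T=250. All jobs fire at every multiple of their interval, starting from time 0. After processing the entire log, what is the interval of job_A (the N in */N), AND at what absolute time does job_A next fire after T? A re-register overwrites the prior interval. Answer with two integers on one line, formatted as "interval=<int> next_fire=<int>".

Op 1: register job_A */17 -> active={job_A:*/17}
Op 2: register job_A */15 -> active={job_A:*/15}
Op 3: register job_A */6 -> active={job_A:*/6}
Op 4: register job_D */4 -> active={job_A:*/6, job_D:*/4}
Op 5: unregister job_A -> active={job_D:*/4}
Op 6: register job_A */16 -> active={job_A:*/16, job_D:*/4}
Op 7: register job_D */6 -> active={job_A:*/16, job_D:*/6}
Op 8: register job_B */19 -> active={job_A:*/16, job_B:*/19, job_D:*/6}
Op 9: register job_A */17 -> active={job_A:*/17, job_B:*/19, job_D:*/6}
Op 10: register job_A */9 -> active={job_A:*/9, job_B:*/19, job_D:*/6}
Final interval of job_A = 9
Next fire of job_A after T=250: (250//9+1)*9 = 252

Answer: interval=9 next_fire=252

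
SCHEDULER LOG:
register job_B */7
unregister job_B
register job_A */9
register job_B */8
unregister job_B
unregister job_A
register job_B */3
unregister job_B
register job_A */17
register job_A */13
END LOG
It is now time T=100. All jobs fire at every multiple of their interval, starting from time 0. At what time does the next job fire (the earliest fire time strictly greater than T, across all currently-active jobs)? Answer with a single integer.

Op 1: register job_B */7 -> active={job_B:*/7}
Op 2: unregister job_B -> active={}
Op 3: register job_A */9 -> active={job_A:*/9}
Op 4: register job_B */8 -> active={job_A:*/9, job_B:*/8}
Op 5: unregister job_B -> active={job_A:*/9}
Op 6: unregister job_A -> active={}
Op 7: register job_B */3 -> active={job_B:*/3}
Op 8: unregister job_B -> active={}
Op 9: register job_A */17 -> active={job_A:*/17}
Op 10: register job_A */13 -> active={job_A:*/13}
  job_A: interval 13, next fire after T=100 is 104
Earliest fire time = 104 (job job_A)

Answer: 104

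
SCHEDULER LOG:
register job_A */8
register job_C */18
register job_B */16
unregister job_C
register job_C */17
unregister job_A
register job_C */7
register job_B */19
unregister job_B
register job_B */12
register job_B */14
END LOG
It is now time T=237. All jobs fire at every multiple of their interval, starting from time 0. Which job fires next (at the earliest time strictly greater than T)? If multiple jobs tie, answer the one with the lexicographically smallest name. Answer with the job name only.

Answer: job_B

Derivation:
Op 1: register job_A */8 -> active={job_A:*/8}
Op 2: register job_C */18 -> active={job_A:*/8, job_C:*/18}
Op 3: register job_B */16 -> active={job_A:*/8, job_B:*/16, job_C:*/18}
Op 4: unregister job_C -> active={job_A:*/8, job_B:*/16}
Op 5: register job_C */17 -> active={job_A:*/8, job_B:*/16, job_C:*/17}
Op 6: unregister job_A -> active={job_B:*/16, job_C:*/17}
Op 7: register job_C */7 -> active={job_B:*/16, job_C:*/7}
Op 8: register job_B */19 -> active={job_B:*/19, job_C:*/7}
Op 9: unregister job_B -> active={job_C:*/7}
Op 10: register job_B */12 -> active={job_B:*/12, job_C:*/7}
Op 11: register job_B */14 -> active={job_B:*/14, job_C:*/7}
  job_B: interval 14, next fire after T=237 is 238
  job_C: interval 7, next fire after T=237 is 238
Earliest = 238, winner (lex tiebreak) = job_B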